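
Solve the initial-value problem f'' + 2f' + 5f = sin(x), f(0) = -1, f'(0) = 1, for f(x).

Characteristic equation r² + 2r + 5 = 0 has discriminant (2)² - 4·(5) = -16 < 0, so r = -1 ± 2i.
Hence f_h = C1*cos(2*x)*exp(-x) + C2*exp(-x)*sin(2*x).
Try f_p = A*cos(x) + B*sin(x). Substituting and equating the coefficients of cos(x) and sin(x) gives A = -1/10, B = 1/5, so f_p = -cos(x)/10 + sin(x)/5.
General solution: f = -cos(x)/10 + sin(x)/5 + C1*cos(2*x)*exp(-x) + C2*exp(-x)*sin(2*x).
Apply the initial conditions: f(0) = -1/10 + C1 = -1 and f'(0) = 1/5 - C1 + 2*C2 = 1. Solving gives C1 = -9/10, C2 = -1/20.

f = -cos(x)/10 + sin(x)/5 - 9*cos(2*x)*exp(-x)/10 - exp(-x)*sin(2*x)/20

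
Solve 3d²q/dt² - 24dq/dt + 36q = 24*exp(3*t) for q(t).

q = -8*exp(3*t)/3 + C1*exp(2*t) + C2*exp(6*t)

Divide through by 3: q'' - 8q' + 12q = 8*exp(3*t).
Characteristic equation r² - 8r + 12 = 0 factors as (r - 2)(r - 6) = 0, so r = 2, 6.
Hence q_h = C1*exp(2*t) + C2*exp(6*t).
Try q_p = A*exp(3*t). Substituting into the equation and dividing by exp(3*t) gives A = -8/3, so q_p = -8*exp(3*t)/3.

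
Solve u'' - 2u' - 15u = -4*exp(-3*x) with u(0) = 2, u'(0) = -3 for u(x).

u = 5*exp(5*x)/16 + 27*exp(-3*x)/16 + x*exp(-3*x)/2

Characteristic equation r² - 2r - 15 = 0 factors as (r + 3)(r - 5) = 0, so r = -3, 5.
Hence u_h = C1*exp(-3*x) + C2*exp(5*x).
Since exp(-3*x) solves the homogeneous equation (r = -3 is a root of multiplicity 1), multiply the trial by x. Try u_p = A*x*exp(-3*x). Substituting into the equation and dividing by exp(-3*x) gives A = 1/2, so u_p = x*exp(-3*x)/2.
General solution: u = C1*exp(-3*x) + C2*exp(5*x) + x*exp(-3*x)/2.
Apply the initial conditions: u(0) = C1 + C2 = 2 and u'(0) = 1/2 - 3*C1 + 5*C2 = -3. Solving gives C1 = 27/16, C2 = 5/16.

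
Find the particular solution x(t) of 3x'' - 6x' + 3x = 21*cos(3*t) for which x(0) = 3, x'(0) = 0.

x = -21*sin(3*t)/50 - 14*cos(3*t)/25 + 89*exp(t)/25 - 23*t*exp(t)/10

Divide through by 3: x'' - 2x' + x = 7*cos(3*t).
Characteristic equation r² - 2r + 1 = 0 has discriminant (-2)² - 4·(1) = 0, so r = 1 is a repeated root.
Hence x_h = (C1 + C2*t)*exp(t).
Try x_p = A*cos(3*t) + B*sin(3*t). Substituting and equating the coefficients of cos(3t) and sin(3t) gives A = -14/25, B = -21/50, so x_p = -21*sin(3*t)/50 - 14*cos(3*t)/25.
General solution: x = -21*sin(3*t)/50 - 14*cos(3*t)/25 + C1*exp(t) + C2*t*exp(t).
Apply the initial conditions: x(0) = -14/25 + C1 = 3 and x'(0) = -63/50 + C1 + C2 = 0. Solving gives C1 = 89/25, C2 = -23/10.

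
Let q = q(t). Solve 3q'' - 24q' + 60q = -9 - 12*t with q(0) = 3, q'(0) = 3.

q = -23/100 - t/5 - 243*exp(4*t)*sin(2*t)/50 + 323*cos(2*t)*exp(4*t)/100

Divide through by 3: q'' - 8q' + 20q = -3 - 4*t.
Characteristic equation r² - 8r + 20 = 0 has discriminant (-8)² - 4·(20) = -16 < 0, so r = 4 ± 2i.
Hence q_h = C1*cos(2*t)*exp(4*t) + C2*exp(4*t)*sin(2*t).
For the particular solution try q_p = A0 + A1*t. Substituting and matching coefficients of each power of t gives A0 = -23/100, A1 = -1/5, so q_p = -23/100 - t/5.
General solution: q = -23/100 - t/5 + C1*cos(2*t)*exp(4*t) + C2*exp(4*t)*sin(2*t).
Apply the initial conditions: q(0) = -23/100 + C1 = 3 and q'(0) = -1/5 + 2*C2 + 4*C1 = 3. Solving gives C1 = 323/100, C2 = -243/50.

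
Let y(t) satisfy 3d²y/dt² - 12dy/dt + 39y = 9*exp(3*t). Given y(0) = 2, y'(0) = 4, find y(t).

y = 3*exp(3*t)/10 - exp(2*t)*sin(3*t)/10 + 17*cos(3*t)*exp(2*t)/10

Divide through by 3: y'' - 4y' + 13y = 3*exp(3*t).
Characteristic equation r² - 4r + 13 = 0 has discriminant (-4)² - 4·(13) = -36 < 0, so r = 2 ± 3i.
Hence y_h = C1*cos(3*t)*exp(2*t) + C2*exp(2*t)*sin(3*t).
Try y_p = A*exp(3*t). Substituting into the equation and dividing by exp(3*t) gives A = 3/10, so y_p = 3*exp(3*t)/10.
General solution: y = 3*exp(3*t)/10 + C1*cos(3*t)*exp(2*t) + C2*exp(2*t)*sin(3*t).
Apply the initial conditions: y(0) = 3/10 + C1 = 2 and y'(0) = 9/10 + 2*C1 + 3*C2 = 4. Solving gives C1 = 17/10, C2 = -1/10.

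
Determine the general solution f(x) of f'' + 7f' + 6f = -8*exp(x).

f = -4*exp(x)/7 + C1*exp(-x) + C2*exp(-6*x)

Characteristic equation r² + 7r + 6 = 0 factors as (r + 1)(r + 6) = 0, so r = -1, -6.
Hence f_h = C1*exp(-x) + C2*exp(-6*x).
Try f_p = A*exp(x). Substituting into the equation and dividing by exp(x) gives A = -4/7, so f_p = -4*exp(x)/7.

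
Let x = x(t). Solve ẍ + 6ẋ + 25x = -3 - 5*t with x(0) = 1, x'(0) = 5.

x = -9/125 - t/5 + 134*cos(4*t)*exp(-3*t)/125 + 263*exp(-3*t)*sin(4*t)/125

Characteristic equation r² + 6r + 25 = 0 has discriminant (6)² - 4·(25) = -64 < 0, so r = -3 ± 4i.
Hence x_h = C1*cos(4*t)*exp(-3*t) + C2*exp(-3*t)*sin(4*t).
For the particular solution try x_p = A0 + A1*t. Substituting and matching coefficients of each power of t gives A0 = -9/125, A1 = -1/5, so x_p = -9/125 - t/5.
General solution: x = -9/125 - t/5 + C1*cos(4*t)*exp(-3*t) + C2*exp(-3*t)*sin(4*t).
Apply the initial conditions: x(0) = -9/125 + C1 = 1 and x'(0) = -1/5 - 3*C1 + 4*C2 = 5. Solving gives C1 = 134/125, C2 = 263/125.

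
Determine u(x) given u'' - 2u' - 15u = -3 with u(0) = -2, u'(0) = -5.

Characteristic equation r² - 2r - 15 = 0 factors as (r - 5)(r + 3) = 0, so r = 5, -3.
Hence u_h = C1*exp(5*x) + C2*exp(-3*x).
For the particular solution try u_p = A0. Substituting and matching coefficients of each power of x gives A0 = 1/5, so u_p = 1/5.
General solution: u = 1/5 + C1*exp(5*x) + C2*exp(-3*x).
Apply the initial conditions: u(0) = 1/5 + C1 + C2 = -2 and u'(0) = -3*C2 + 5*C1 = -5. Solving gives C1 = -29/20, C2 = -3/4.

u = 1/5 - 29*exp(5*x)/20 - 3*exp(-3*x)/4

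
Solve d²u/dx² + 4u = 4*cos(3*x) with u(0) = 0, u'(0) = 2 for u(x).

u = -4*cos(3*x)/5 + 4*cos(2*x)/5 + sin(2*x)

Characteristic equation r² + 4 = 0 has discriminant (0)² - 4·(4) = -16 < 0, so r = ± 2i.
Hence u_h = C1*cos(2*x) + C2*sin(2*x).
Try u_p = A*cos(3*x) + B*sin(3*x). Substituting and equating the coefficients of cos(3x) and sin(3x) gives A = -4/5, B = 0, so u_p = -4*cos(3*x)/5.
General solution: u = -4*cos(3*x)/5 + C1*cos(2*x) + C2*sin(2*x).
Apply the initial conditions: u(0) = -4/5 + C1 = 0 and u'(0) = 2*C2 = 2. Solving gives C1 = 4/5, C2 = 1.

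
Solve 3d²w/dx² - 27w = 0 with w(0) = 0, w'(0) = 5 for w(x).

w = -5*exp(-3*x)/6 + 5*exp(3*x)/6

Divide through by 3: w'' - 9w = 0.
Characteristic equation r² - 9 = 0 factors as (r - 3)(r + 3) = 0, so r = 3, -3.
Hence w_h = C1*exp(3*x) + C2*exp(-3*x).
Apply the initial conditions: w(0) = C1 + C2 = 0 and w'(0) = -3*C2 + 3*C1 = 5. Solving gives C1 = 5/6, C2 = -5/6.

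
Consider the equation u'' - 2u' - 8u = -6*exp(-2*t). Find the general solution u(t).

Characteristic equation r² - 2r - 8 = 0 factors as (r + 2)(r - 4) = 0, so r = -2, 4.
Hence u_h = C1*exp(-2*t) + C2*exp(4*t).
Since exp(-2*t) solves the homogeneous equation (r = -2 is a root of multiplicity 1), multiply the trial by t. Try u_p = A*t*exp(-2*t). Substituting into the equation and dividing by exp(-2*t) gives A = 1, so u_p = t*exp(-2*t).

u = C1*exp(-2*t) + C2*exp(4*t) + t*exp(-2*t)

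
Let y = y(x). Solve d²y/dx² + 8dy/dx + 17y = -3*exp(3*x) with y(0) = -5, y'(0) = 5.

y = -3*exp(3*x)/50 - 729*exp(-4*x)*sin(x)/50 - 247*cos(x)*exp(-4*x)/50

Characteristic equation r² + 8r + 17 = 0 has discriminant (8)² - 4·(17) = -4 < 0, so r = -4 ± i.
Hence y_h = C1*cos(x)*exp(-4*x) + C2*exp(-4*x)*sin(x).
Try y_p = A*exp(3*x). Substituting into the equation and dividing by exp(3*x) gives A = -3/50, so y_p = -3*exp(3*x)/50.
General solution: y = -3*exp(3*x)/50 + C1*cos(x)*exp(-4*x) + C2*exp(-4*x)*sin(x).
Apply the initial conditions: y(0) = -3/50 + C1 = -5 and y'(0) = -9/50 + C2 - 4*C1 = 5. Solving gives C1 = -247/50, C2 = -729/50.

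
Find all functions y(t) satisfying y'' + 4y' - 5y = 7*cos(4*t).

Characteristic equation r² + 4r - 5 = 0 factors as (r + 5)(r - 1) = 0, so r = -5, 1.
Hence y_h = C1*exp(-5*t) + C2*exp(t).
Try y_p = A*cos(4*t) + B*sin(4*t). Substituting and equating the coefficients of cos(4t) and sin(4t) gives A = -147/697, B = 112/697, so y_p = -147*cos(4*t)/697 + 112*sin(4*t)/697.

y = -147*cos(4*t)/697 + 112*sin(4*t)/697 + C1*exp(-5*t) + C2*exp(t)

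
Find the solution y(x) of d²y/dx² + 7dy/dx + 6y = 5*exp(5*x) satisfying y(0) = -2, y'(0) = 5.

y = -47*exp(-x)/30 - 28*exp(-6*x)/55 + 5*exp(5*x)/66

Characteristic equation r² + 7r + 6 = 0 factors as (r + 6)(r + 1) = 0, so r = -6, -1.
Hence y_h = C1*exp(-6*x) + C2*exp(-x).
Try y_p = A*exp(5*x). Substituting into the equation and dividing by exp(5*x) gives A = 5/66, so y_p = 5*exp(5*x)/66.
General solution: y = 5*exp(5*x)/66 + C1*exp(-6*x) + C2*exp(-x).
Apply the initial conditions: y(0) = 5/66 + C1 + C2 = -2 and y'(0) = 25/66 - C2 - 6*C1 = 5. Solving gives C1 = -28/55, C2 = -47/30.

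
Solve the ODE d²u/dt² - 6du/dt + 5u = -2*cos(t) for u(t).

Characteristic equation r² - 6r + 5 = 0 factors as (r - 5)(r - 1) = 0, so r = 5, 1.
Hence u_h = C1*exp(5*t) + C2*exp(t).
Try u_p = A*cos(t) + B*sin(t). Substituting and equating the coefficients of cos(t) and sin(t) gives A = -2/13, B = 3/13, so u_p = -2*cos(t)/13 + 3*sin(t)/13.

u = -2*cos(t)/13 + 3*sin(t)/13 + C1*exp(5*t) + C2*exp(t)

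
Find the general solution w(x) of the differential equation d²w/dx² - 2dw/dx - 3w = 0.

Characteristic equation r² - 2r - 3 = 0 factors as (r + 1)(r - 3) = 0, so r = -1, 3.
Hence w_h = C1*exp(-x) + C2*exp(3*x).

w = C1*exp(-x) + C2*exp(3*x)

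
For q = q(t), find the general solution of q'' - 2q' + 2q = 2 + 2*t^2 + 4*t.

Characteristic equation r² - 2r + 2 = 0 has discriminant (-2)² - 4·(2) = -4 < 0, so r = 1 ± i.
Hence q_h = C1*cos(t)*exp(t) + C2*exp(t)*sin(t).
For the particular solution try q_p = A0 + A1*t + A2*t^2. Substituting and matching coefficients of each power of t gives A0 = 4, A1 = 4, A2 = 1, so q_p = 4 + t^2 + 4*t.

q = 4 + t**2 + 4*t + C1*cos(t)*exp(t) + C2*exp(t)*sin(t)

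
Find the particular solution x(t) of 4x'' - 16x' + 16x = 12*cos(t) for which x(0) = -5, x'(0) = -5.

x = -134*exp(2*t)/25 - 12*sin(t)/25 + 9*cos(t)/25 + 31*t*exp(2*t)/5

Divide through by 4: x'' - 4x' + 4x = 3*cos(t).
Characteristic equation r² - 4r + 4 = 0 has discriminant (-4)² - 4·(4) = 0, so r = 2 is a repeated root.
Hence x_h = (C1 + C2*t)*exp(2*t).
Try x_p = A*cos(t) + B*sin(t). Substituting and equating the coefficients of cos(t) and sin(t) gives A = 9/25, B = -12/25, so x_p = -12*sin(t)/25 + 9*cos(t)/25.
General solution: x = -12*sin(t)/25 + 9*cos(t)/25 + C1*exp(2*t) + C2*t*exp(2*t).
Apply the initial conditions: x(0) = 9/25 + C1 = -5 and x'(0) = -12/25 + C2 + 2*C1 = -5. Solving gives C1 = -134/25, C2 = 31/5.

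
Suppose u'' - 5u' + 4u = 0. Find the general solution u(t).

Characteristic equation r² - 5r + 4 = 0 factors as (r - 1)(r - 4) = 0, so r = 1, 4.
Hence u_h = C1*exp(t) + C2*exp(4*t).

u = C1*exp(t) + C2*exp(4*t)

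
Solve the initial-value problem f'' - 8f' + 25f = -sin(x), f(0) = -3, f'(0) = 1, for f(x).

Characteristic equation r² - 8r + 25 = 0 has discriminant (-8)² - 4·(25) = -36 < 0, so r = 4 ± 3i.
Hence f_h = C1*cos(3*x)*exp(4*x) + C2*exp(4*x)*sin(3*x).
Try f_p = A*cos(x) + B*sin(x). Substituting and equating the coefficients of cos(x) and sin(x) gives A = -1/80, B = -3/80, so f_p = -3*sin(x)/80 - cos(x)/80.
General solution: f = -3*sin(x)/80 - cos(x)/80 + C1*cos(3*x)*exp(4*x) + C2*exp(4*x)*sin(3*x).
Apply the initial conditions: f(0) = -1/80 + C1 = -3 and f'(0) = -3/80 + 3*C2 + 4*C1 = 1. Solving gives C1 = -239/80, C2 = 1039/240.

f = -3*sin(x)/80 - cos(x)/80 - 239*cos(3*x)*exp(4*x)/80 + 1039*exp(4*x)*sin(3*x)/240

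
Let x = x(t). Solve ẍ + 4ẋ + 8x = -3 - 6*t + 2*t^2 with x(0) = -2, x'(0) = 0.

x = 1/16 - t + t**2/4 - 33*cos(2*t)*exp(-2*t)/16 - 25*exp(-2*t)*sin(2*t)/16

Characteristic equation r² + 4r + 8 = 0 has discriminant (4)² - 4·(8) = -16 < 0, so r = -2 ± 2i.
Hence x_h = C1*cos(2*t)*exp(-2*t) + C2*exp(-2*t)*sin(2*t).
For the particular solution try x_p = A0 + A1*t + A2*t^2. Substituting and matching coefficients of each power of t gives A0 = 1/16, A1 = -1, A2 = 1/4, so x_p = 1/16 - t + t^2/4.
General solution: x = 1/16 - t + t^2/4 + C1*cos(2*t)*exp(-2*t) + C2*exp(-2*t)*sin(2*t).
Apply the initial conditions: x(0) = 1/16 + C1 = -2 and x'(0) = -1 - 2*C1 + 2*C2 = 0. Solving gives C1 = -33/16, C2 = -25/16.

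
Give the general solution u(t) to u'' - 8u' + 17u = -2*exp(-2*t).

Characteristic equation r² - 8r + 17 = 0 has discriminant (-8)² - 4·(17) = -4 < 0, so r = 4 ± i.
Hence u_h = C1*cos(t)*exp(4*t) + C2*exp(4*t)*sin(t).
Try u_p = A*exp(-2*t). Substituting into the equation and dividing by exp(-2*t) gives A = -2/37, so u_p = -2*exp(-2*t)/37.

u = -2*exp(-2*t)/37 + C1*cos(t)*exp(4*t) + C2*exp(4*t)*sin(t)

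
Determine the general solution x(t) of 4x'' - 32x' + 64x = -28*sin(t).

Divide through by 4: x'' - 8x' + 16x = -7*sin(t).
Characteristic equation r² - 8r + 16 = 0 has discriminant (-8)² - 4·(16) = 0, so r = 4 is a repeated root.
Hence x_h = (C1 + C2*t)*exp(4*t).
Try x_p = A*cos(t) + B*sin(t). Substituting and equating the coefficients of cos(t) and sin(t) gives A = -56/289, B = -105/289, so x_p = -105*sin(t)/289 - 56*cos(t)/289.

x = -105*sin(t)/289 - 56*cos(t)/289 + C1*exp(4*t) + C2*t*exp(4*t)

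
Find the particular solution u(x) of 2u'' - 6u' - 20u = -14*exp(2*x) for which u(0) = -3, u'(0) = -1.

Divide through by 2: u'' - 3u' - 10u = -7*exp(2*x).
Characteristic equation r² - 3r - 10 = 0 factors as (r - 5)(r + 2) = 0, so r = 5, -2.
Hence u_h = C1*exp(5*x) + C2*exp(-2*x).
Try u_p = A*exp(2*x). Substituting into the equation and dividing by exp(2*x) gives A = 7/12, so u_p = 7*exp(2*x)/12.
General solution: u = 7*exp(2*x)/12 + C1*exp(5*x) + C2*exp(-2*x).
Apply the initial conditions: u(0) = 7/12 + C1 + C2 = -3 and u'(0) = 7/6 - 2*C2 + 5*C1 = -1. Solving gives C1 = -4/3, C2 = -9/4.

u = -9*exp(-2*x)/4 - 4*exp(5*x)/3 + 7*exp(2*x)/12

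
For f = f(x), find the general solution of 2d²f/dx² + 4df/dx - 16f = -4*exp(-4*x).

f = C1*exp(2*x) + C2*exp(-4*x) + x*exp(-4*x)/3

Divide through by 2: f'' + 2f' - 8f = -2*exp(-4*x).
Characteristic equation r² + 2r - 8 = 0 factors as (r - 2)(r + 4) = 0, so r = 2, -4.
Hence f_h = C1*exp(2*x) + C2*exp(-4*x).
Since exp(-4*x) solves the homogeneous equation (r = -4 is a root of multiplicity 1), multiply the trial by x. Try f_p = A*x*exp(-4*x). Substituting into the equation and dividing by exp(-4*x) gives A = 1/3, so f_p = x*exp(-4*x)/3.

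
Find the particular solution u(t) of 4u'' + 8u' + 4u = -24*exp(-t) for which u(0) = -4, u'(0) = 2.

Divide through by 4: u'' + 2u' + u = -6*exp(-t).
Characteristic equation r² + 2r + 1 = 0 has discriminant (2)² - 4·(1) = 0, so r = -1 is a repeated root.
Hence u_h = (C1 + C2*t)*exp(-t).
Since exp(-t) solves the homogeneous equation (r = -1 is a root of multiplicity 2), multiply the trial by t^2. Try u_p = A*t^2*exp(-t). Substituting into the equation and dividing by exp(-t) gives A = -3, so u_p = -3*t^2*exp(-t).
General solution: u = C1*exp(-t) - 3*t^2*exp(-t) + C2*t*exp(-t).
Apply the initial conditions: u(0) = C1 = -4 and u'(0) = C2 - C1 = 2. Solving gives C1 = -4, C2 = -2.

u = -4*exp(-t) - 3*t**2*exp(-t) - 2*t*exp(-t)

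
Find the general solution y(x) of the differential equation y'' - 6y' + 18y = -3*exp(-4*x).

y = -3*exp(-4*x)/58 + C1*cos(3*x)*exp(3*x) + C2*exp(3*x)*sin(3*x)

Characteristic equation r² - 6r + 18 = 0 has discriminant (-6)² - 4·(18) = -36 < 0, so r = 3 ± 3i.
Hence y_h = C1*cos(3*x)*exp(3*x) + C2*exp(3*x)*sin(3*x).
Try y_p = A*exp(-4*x). Substituting into the equation and dividing by exp(-4*x) gives A = -3/58, so y_p = -3*exp(-4*x)/58.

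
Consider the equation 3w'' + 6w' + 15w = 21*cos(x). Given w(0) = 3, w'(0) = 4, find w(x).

Divide through by 3: w'' + 2w' + 5w = 7*cos(x).
Characteristic equation r² + 2r + 5 = 0 has discriminant (2)² - 4·(5) = -16 < 0, so r = -1 ± 2i.
Hence w_h = C1*cos(2*x)*exp(-x) + C2*exp(-x)*sin(2*x).
Try w_p = A*cos(x) + B*sin(x). Substituting and equating the coefficients of cos(x) and sin(x) gives A = 7/5, B = 7/10, so w_p = 7*cos(x)/5 + 7*sin(x)/10.
General solution: w = 7*cos(x)/5 + 7*sin(x)/10 + C1*cos(2*x)*exp(-x) + C2*exp(-x)*sin(2*x).
Apply the initial conditions: w(0) = 7/5 + C1 = 3 and w'(0) = 7/10 - C1 + 2*C2 = 4. Solving gives C1 = 8/5, C2 = 49/20.

w = 7*cos(x)/5 + 7*sin(x)/10 + 8*cos(2*x)*exp(-x)/5 + 49*exp(-x)*sin(2*x)/20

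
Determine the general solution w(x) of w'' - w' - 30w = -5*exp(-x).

Characteristic equation r² - r - 30 = 0 factors as (r + 5)(r - 6) = 0, so r = -5, 6.
Hence w_h = C1*exp(-5*x) + C2*exp(6*x).
Try w_p = A*exp(-x). Substituting into the equation and dividing by exp(-x) gives A = 5/28, so w_p = 5*exp(-x)/28.

w = 5*exp(-x)/28 + C1*exp(-5*x) + C2*exp(6*x)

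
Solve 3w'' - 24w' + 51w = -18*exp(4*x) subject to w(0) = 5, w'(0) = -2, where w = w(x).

Divide through by 3: w'' - 8w' + 17w = -6*exp(4*x).
Characteristic equation r² - 8r + 17 = 0 has discriminant (-8)² - 4·(17) = -4 < 0, so r = 4 ± i.
Hence w_h = C1*cos(x)*exp(4*x) + C2*exp(4*x)*sin(x).
Try w_p = A*exp(4*x). Substituting into the equation and dividing by exp(4*x) gives A = -6, so w_p = -6*exp(4*x).
General solution: w = -6*exp(4*x) + C1*cos(x)*exp(4*x) + C2*exp(4*x)*sin(x).
Apply the initial conditions: w(0) = -6 + C1 = 5 and w'(0) = -24 + C2 + 4*C1 = -2. Solving gives C1 = 11, C2 = -22.

w = -6*exp(4*x) - 22*exp(4*x)*sin(x) + 11*cos(x)*exp(4*x)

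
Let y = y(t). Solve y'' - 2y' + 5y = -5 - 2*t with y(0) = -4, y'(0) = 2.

y = -29/25 - 2*t/5 - 71*cos(2*t)*exp(t)/25 + 131*exp(t)*sin(2*t)/50

Characteristic equation r² - 2r + 5 = 0 has discriminant (-2)² - 4·(5) = -16 < 0, so r = 1 ± 2i.
Hence y_h = C1*cos(2*t)*exp(t) + C2*exp(t)*sin(2*t).
For the particular solution try y_p = A0 + A1*t. Substituting and matching coefficients of each power of t gives A0 = -29/25, A1 = -2/5, so y_p = -29/25 - 2*t/5.
General solution: y = -29/25 - 2*t/5 + C1*cos(2*t)*exp(t) + C2*exp(t)*sin(2*t).
Apply the initial conditions: y(0) = -29/25 + C1 = -4 and y'(0) = -2/5 + C1 + 2*C2 = 2. Solving gives C1 = -71/25, C2 = 131/50.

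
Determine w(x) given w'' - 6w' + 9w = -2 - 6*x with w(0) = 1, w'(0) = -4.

w = -2/3 - 2*x/3 + 5*exp(3*x)/3 - 25*x*exp(3*x)/3

Characteristic equation r² - 6r + 9 = 0 has discriminant (-6)² - 4·(9) = 0, so r = 3 is a repeated root.
Hence w_h = (C1 + C2*x)*exp(3*x).
For the particular solution try w_p = A0 + A1*x. Substituting and matching coefficients of each power of x gives A0 = -2/3, A1 = -2/3, so w_p = -2/3 - 2*x/3.
General solution: w = -2/3 - 2*x/3 + C1*exp(3*x) + C2*x*exp(3*x).
Apply the initial conditions: w(0) = -2/3 + C1 = 1 and w'(0) = -2/3 + C2 + 3*C1 = -4. Solving gives C1 = 5/3, C2 = -25/3.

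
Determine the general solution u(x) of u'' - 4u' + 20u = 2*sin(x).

u = 8*cos(x)/377 + 38*sin(x)/377 + C1*cos(4*x)*exp(2*x) + C2*exp(2*x)*sin(4*x)

Characteristic equation r² - 4r + 20 = 0 has discriminant (-4)² - 4·(20) = -64 < 0, so r = 2 ± 4i.
Hence u_h = C1*cos(4*x)*exp(2*x) + C2*exp(2*x)*sin(4*x).
Try u_p = A*cos(x) + B*sin(x). Substituting and equating the coefficients of cos(x) and sin(x) gives A = 8/377, B = 38/377, so u_p = 8*cos(x)/377 + 38*sin(x)/377.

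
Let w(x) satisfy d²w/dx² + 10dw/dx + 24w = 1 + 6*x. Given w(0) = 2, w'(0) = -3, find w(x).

w = -1/16 - 5*exp(-6*x)/2 + x/4 + 73*exp(-4*x)/16

Characteristic equation r² + 10r + 24 = 0 factors as (r + 6)(r + 4) = 0, so r = -6, -4.
Hence w_h = C1*exp(-6*x) + C2*exp(-4*x).
For the particular solution try w_p = A0 + A1*x. Substituting and matching coefficients of each power of x gives A0 = -1/16, A1 = 1/4, so w_p = -1/16 + x/4.
General solution: w = -1/16 + x/4 + C1*exp(-6*x) + C2*exp(-4*x).
Apply the initial conditions: w(0) = -1/16 + C1 + C2 = 2 and w'(0) = 1/4 - 6*C1 - 4*C2 = -3. Solving gives C1 = -5/2, C2 = 73/16.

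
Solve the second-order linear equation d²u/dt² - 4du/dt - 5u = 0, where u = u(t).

u = C1*exp(5*t) + C2*exp(-t)

Characteristic equation r² - 4r - 5 = 0 factors as (r - 5)(r + 1) = 0, so r = 5, -1.
Hence u_h = C1*exp(5*t) + C2*exp(-t).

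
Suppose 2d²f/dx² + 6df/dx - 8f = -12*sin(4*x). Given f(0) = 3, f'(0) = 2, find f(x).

f = 7*exp(-4*x)/20 + 9*cos(4*x)/68 + 15*sin(4*x)/68 + 214*exp(x)/85

Divide through by 2: f'' + 3f' - 4f = -6*sin(4*x).
Characteristic equation r² + 3r - 4 = 0 factors as (r - 1)(r + 4) = 0, so r = 1, -4.
Hence f_h = C1*exp(x) + C2*exp(-4*x).
Try f_p = A*cos(4*x) + B*sin(4*x). Substituting and equating the coefficients of cos(4x) and sin(4x) gives A = 9/68, B = 15/68, so f_p = 9*cos(4*x)/68 + 15*sin(4*x)/68.
General solution: f = 9*cos(4*x)/68 + 15*sin(4*x)/68 + C1*exp(x) + C2*exp(-4*x).
Apply the initial conditions: f(0) = 9/68 + C1 + C2 = 3 and f'(0) = 15/17 + C1 - 4*C2 = 2. Solving gives C1 = 214/85, C2 = 7/20.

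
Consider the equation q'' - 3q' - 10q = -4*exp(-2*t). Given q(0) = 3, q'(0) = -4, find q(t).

q = 10*exp(5*t)/49 + 137*exp(-2*t)/49 + 4*t*exp(-2*t)/7

Characteristic equation r² - 3r - 10 = 0 factors as (r + 2)(r - 5) = 0, so r = -2, 5.
Hence q_h = C1*exp(-2*t) + C2*exp(5*t).
Since exp(-2*t) solves the homogeneous equation (r = -2 is a root of multiplicity 1), multiply the trial by t. Try q_p = A*t*exp(-2*t). Substituting into the equation and dividing by exp(-2*t) gives A = 4/7, so q_p = 4*t*exp(-2*t)/7.
General solution: q = C1*exp(-2*t) + C2*exp(5*t) + 4*t*exp(-2*t)/7.
Apply the initial conditions: q(0) = C1 + C2 = 3 and q'(0) = 4/7 - 2*C1 + 5*C2 = -4. Solving gives C1 = 137/49, C2 = 10/49.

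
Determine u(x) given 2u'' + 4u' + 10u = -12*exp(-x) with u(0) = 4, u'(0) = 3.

u = -3*exp(-x)/2 + 7*exp(-x)*sin(2*x)/2 + 11*cos(2*x)*exp(-x)/2

Divide through by 2: u'' + 2u' + 5u = -6*exp(-x).
Characteristic equation r² + 2r + 5 = 0 has discriminant (2)² - 4·(5) = -16 < 0, so r = -1 ± 2i.
Hence u_h = C1*cos(2*x)*exp(-x) + C2*exp(-x)*sin(2*x).
Try u_p = A*exp(-x). Substituting into the equation and dividing by exp(-x) gives A = -3/2, so u_p = -3*exp(-x)/2.
General solution: u = -3*exp(-x)/2 + C1*cos(2*x)*exp(-x) + C2*exp(-x)*sin(2*x).
Apply the initial conditions: u(0) = -3/2 + C1 = 4 and u'(0) = 3/2 - C1 + 2*C2 = 3. Solving gives C1 = 11/2, C2 = 7/2.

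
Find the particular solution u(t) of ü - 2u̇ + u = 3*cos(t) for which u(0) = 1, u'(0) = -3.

Characteristic equation r² - 2r + 1 = 0 has discriminant (-2)² - 4·(1) = 0, so r = 1 is a repeated root.
Hence u_h = (C1 + C2*t)*exp(t).
Try u_p = A*cos(t) + B*sin(t). Substituting and equating the coefficients of cos(t) and sin(t) gives A = 0, B = -3/2, so u_p = -3*sin(t)/2.
General solution: u = -3*sin(t)/2 + C1*exp(t) + C2*t*exp(t).
Apply the initial conditions: u(0) = C1 = 1 and u'(0) = -3/2 + C1 + C2 = -3. Solving gives C1 = 1, C2 = -5/2.

u = -3*sin(t)/2 - 5*t*exp(t)/2 + exp(t)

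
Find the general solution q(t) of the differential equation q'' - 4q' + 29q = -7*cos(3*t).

Characteristic equation r² - 4r + 29 = 0 has discriminant (-4)² - 4·(29) = -100 < 0, so r = 2 ± 5i.
Hence q_h = C1*cos(5*t)*exp(2*t) + C2*exp(2*t)*sin(5*t).
Try q_p = A*cos(3*t) + B*sin(3*t). Substituting and equating the coefficients of cos(3t) and sin(3t) gives A = -35/136, B = 21/136, so q_p = -35*cos(3*t)/136 + 21*sin(3*t)/136.

q = -35*cos(3*t)/136 + 21*sin(3*t)/136 + C1*cos(5*t)*exp(2*t) + C2*exp(2*t)*sin(5*t)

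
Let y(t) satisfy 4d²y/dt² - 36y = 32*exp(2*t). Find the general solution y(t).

Divide through by 4: y'' - 9y = 8*exp(2*t).
Characteristic equation r² - 9 = 0 factors as (r + 3)(r - 3) = 0, so r = -3, 3.
Hence y_h = C1*exp(-3*t) + C2*exp(3*t).
Try y_p = A*exp(2*t). Substituting into the equation and dividing by exp(2*t) gives A = -8/5, so y_p = -8*exp(2*t)/5.

y = -8*exp(2*t)/5 + C1*exp(-3*t) + C2*exp(3*t)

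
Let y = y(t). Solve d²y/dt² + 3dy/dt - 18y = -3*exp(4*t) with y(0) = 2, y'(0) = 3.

y = 2*exp(3*t) - 3*exp(4*t)/10 + 3*exp(-6*t)/10

Characteristic equation r² + 3r - 18 = 0 factors as (r + 6)(r - 3) = 0, so r = -6, 3.
Hence y_h = C1*exp(-6*t) + C2*exp(3*t).
Try y_p = A*exp(4*t). Substituting into the equation and dividing by exp(4*t) gives A = -3/10, so y_p = -3*exp(4*t)/10.
General solution: y = -3*exp(4*t)/10 + C1*exp(-6*t) + C2*exp(3*t).
Apply the initial conditions: y(0) = -3/10 + C1 + C2 = 2 and y'(0) = -6/5 - 6*C1 + 3*C2 = 3. Solving gives C1 = 3/10, C2 = 2.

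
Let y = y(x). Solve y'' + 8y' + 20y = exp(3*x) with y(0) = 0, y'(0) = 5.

y = exp(3*x)/53 - cos(2*x)*exp(-4*x)/53 + 129*exp(-4*x)*sin(2*x)/53

Characteristic equation r² + 8r + 20 = 0 has discriminant (8)² - 4·(20) = -16 < 0, so r = -4 ± 2i.
Hence y_h = C1*cos(2*x)*exp(-4*x) + C2*exp(-4*x)*sin(2*x).
Try y_p = A*exp(3*x). Substituting into the equation and dividing by exp(3*x) gives A = 1/53, so y_p = exp(3*x)/53.
General solution: y = exp(3*x)/53 + C1*cos(2*x)*exp(-4*x) + C2*exp(-4*x)*sin(2*x).
Apply the initial conditions: y(0) = 1/53 + C1 = 0 and y'(0) = 3/53 - 4*C1 + 2*C2 = 5. Solving gives C1 = -1/53, C2 = 129/53.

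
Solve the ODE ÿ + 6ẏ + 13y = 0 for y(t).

y = C1*cos(2*t)*exp(-3*t) + C2*exp(-3*t)*sin(2*t)

Characteristic equation r² + 6r + 13 = 0 has discriminant (6)² - 4·(13) = -16 < 0, so r = -3 ± 2i.
Hence y_h = C1*cos(2*t)*exp(-3*t) + C2*exp(-3*t)*sin(2*t).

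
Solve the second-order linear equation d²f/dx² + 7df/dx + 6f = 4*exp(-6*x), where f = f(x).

f = C1*exp(-x) + C2*exp(-6*x) - 4*x*exp(-6*x)/5

Characteristic equation r² + 7r + 6 = 0 factors as (r + 1)(r + 6) = 0, so r = -1, -6.
Hence f_h = C1*exp(-x) + C2*exp(-6*x).
Since exp(-6*x) solves the homogeneous equation (r = -6 is a root of multiplicity 1), multiply the trial by x. Try f_p = A*x*exp(-6*x). Substituting into the equation and dividing by exp(-6*x) gives A = -4/5, so f_p = -4*x*exp(-6*x)/5.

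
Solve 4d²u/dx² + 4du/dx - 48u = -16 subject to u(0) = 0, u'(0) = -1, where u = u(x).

u = 1/3 - exp(3*x)/3

Divide through by 4: u'' + u' - 12u = -4.
Characteristic equation r² + r - 12 = 0 factors as (r + 4)(r - 3) = 0, so r = -4, 3.
Hence u_h = C1*exp(-4*x) + C2*exp(3*x).
For the particular solution try u_p = A0. Substituting and matching coefficients of each power of x gives A0 = 1/3, so u_p = 1/3.
General solution: u = 1/3 + C1*exp(-4*x) + C2*exp(3*x).
Apply the initial conditions: u(0) = 1/3 + C1 + C2 = 0 and u'(0) = -4*C1 + 3*C2 = -1. Solving gives C1 = 0, C2 = -1/3.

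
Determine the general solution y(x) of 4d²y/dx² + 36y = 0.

y = C1*cos(3*x) + C2*sin(3*x)

Divide through by 4: y'' + 9y = 0.
Characteristic equation r² + 9 = 0 has discriminant (0)² - 4·(9) = -36 < 0, so r = ± 3i.
Hence y_h = C1*cos(3*x) + C2*sin(3*x).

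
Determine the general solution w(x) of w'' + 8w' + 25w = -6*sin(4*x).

Characteristic equation r² + 8r + 25 = 0 has discriminant (8)² - 4·(25) = -36 < 0, so r = -4 ± 3i.
Hence w_h = C1*cos(3*x)*exp(-4*x) + C2*exp(-4*x)*sin(3*x).
Try w_p = A*cos(4*x) + B*sin(4*x). Substituting and equating the coefficients of cos(4x) and sin(4x) gives A = 192/1105, B = -54/1105, so w_p = -54*sin(4*x)/1105 + 192*cos(4*x)/1105.

w = -54*sin(4*x)/1105 + 192*cos(4*x)/1105 + C1*cos(3*x)*exp(-4*x) + C2*exp(-4*x)*sin(3*x)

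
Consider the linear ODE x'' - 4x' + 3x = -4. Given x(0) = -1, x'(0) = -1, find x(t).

x = -4/3 - 2*exp(3*t)/3 + exp(t)

Characteristic equation r² - 4r + 3 = 0 factors as (r - 1)(r - 3) = 0, so r = 1, 3.
Hence x_h = C1*exp(t) + C2*exp(3*t).
For the particular solution try x_p = A0. Substituting and matching coefficients of each power of t gives A0 = -4/3, so x_p = -4/3.
General solution: x = -4/3 + C1*exp(t) + C2*exp(3*t).
Apply the initial conditions: x(0) = -4/3 + C1 + C2 = -1 and x'(0) = C1 + 3*C2 = -1. Solving gives C1 = 1, C2 = -2/3.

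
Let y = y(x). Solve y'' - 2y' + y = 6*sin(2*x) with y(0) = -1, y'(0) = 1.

y = -49*exp(x)/25 - 18*sin(2*x)/25 + 24*cos(2*x)/25 + 22*x*exp(x)/5

Characteristic equation r² - 2r + 1 = 0 has discriminant (-2)² - 4·(1) = 0, so r = 1 is a repeated root.
Hence y_h = (C1 + C2*x)*exp(x).
Try y_p = A*cos(2*x) + B*sin(2*x). Substituting and equating the coefficients of cos(2x) and sin(2x) gives A = 24/25, B = -18/25, so y_p = -18*sin(2*x)/25 + 24*cos(2*x)/25.
General solution: y = -18*sin(2*x)/25 + 24*cos(2*x)/25 + C1*exp(x) + C2*x*exp(x).
Apply the initial conditions: y(0) = 24/25 + C1 = -1 and y'(0) = -36/25 + C1 + C2 = 1. Solving gives C1 = -49/25, C2 = 22/5.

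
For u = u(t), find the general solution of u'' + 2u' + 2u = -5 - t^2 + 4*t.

Characteristic equation r² + 2r + 2 = 0 has discriminant (2)² - 4·(2) = -4 < 0, so r = -1 ± i.
Hence u_h = C1*cos(t)*exp(-t) + C2*exp(-t)*sin(t).
For the particular solution try u_p = A0 + A1*t + A2*t^2. Substituting and matching coefficients of each power of t gives A0 = -5, A1 = 3, A2 = -1/2, so u_p = -5 + 3*t - t^2/2.

u = -5 + 3*t - t**2/2 + C1*cos(t)*exp(-t) + C2*exp(-t)*sin(t)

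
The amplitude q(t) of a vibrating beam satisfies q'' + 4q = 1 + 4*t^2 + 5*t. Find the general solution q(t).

q = -1/4 + t**2 + 5*t/4 + C1*cos(2*t) + C2*sin(2*t)

Characteristic equation r² + 4 = 0 has discriminant (0)² - 4·(4) = -16 < 0, so r = ± 2i.
Hence q_h = C1*cos(2*t) + C2*sin(2*t).
For the particular solution try q_p = A0 + A1*t + A2*t^2. Substituting and matching coefficients of each power of t gives A0 = -1/4, A1 = 5/4, A2 = 1, so q_p = -1/4 + t^2 + 5*t/4.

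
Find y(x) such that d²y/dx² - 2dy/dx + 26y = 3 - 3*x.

Characteristic equation r² - 2r + 26 = 0 has discriminant (-2)² - 4·(26) = -100 < 0, so r = 1 ± 5i.
Hence y_h = C1*cos(5*x)*exp(x) + C2*exp(x)*sin(5*x).
For the particular solution try y_p = A0 + A1*x. Substituting and matching coefficients of each power of x gives A0 = 18/169, A1 = -3/26, so y_p = 18/169 - 3*x/26.

y = 18/169 - 3*x/26 + C1*cos(5*x)*exp(x) + C2*exp(x)*sin(5*x)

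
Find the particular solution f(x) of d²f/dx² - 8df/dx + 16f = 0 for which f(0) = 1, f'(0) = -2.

f = -6*x*exp(4*x) + exp(4*x)

Characteristic equation r² - 8r + 16 = 0 has discriminant (-8)² - 4·(16) = 0, so r = 4 is a repeated root.
Hence f_h = (C1 + C2*x)*exp(4*x).
Apply the initial conditions: f(0) = C1 = 1 and f'(0) = C2 + 4*C1 = -2. Solving gives C1 = 1, C2 = -6.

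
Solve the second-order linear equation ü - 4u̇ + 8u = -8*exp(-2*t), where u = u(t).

u = -2*exp(-2*t)/5 + C1*cos(2*t)*exp(2*t) + C2*exp(2*t)*sin(2*t)

Characteristic equation r² - 4r + 8 = 0 has discriminant (-4)² - 4·(8) = -16 < 0, so r = 2 ± 2i.
Hence u_h = C1*cos(2*t)*exp(2*t) + C2*exp(2*t)*sin(2*t).
Try u_p = A*exp(-2*t). Substituting into the equation and dividing by exp(-2*t) gives A = -2/5, so u_p = -2*exp(-2*t)/5.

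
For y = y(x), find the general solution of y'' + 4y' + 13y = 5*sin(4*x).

Characteristic equation r² + 4r + 13 = 0 has discriminant (4)² - 4·(13) = -36 < 0, so r = -2 ± 3i.
Hence y_h = C1*cos(3*x)*exp(-2*x) + C2*exp(-2*x)*sin(3*x).
Try y_p = A*cos(4*x) + B*sin(4*x). Substituting and equating the coefficients of cos(4x) and sin(4x) gives A = -16/53, B = -3/53, so y_p = -16*cos(4*x)/53 - 3*sin(4*x)/53.

y = -16*cos(4*x)/53 - 3*sin(4*x)/53 + C1*cos(3*x)*exp(-2*x) + C2*exp(-2*x)*sin(3*x)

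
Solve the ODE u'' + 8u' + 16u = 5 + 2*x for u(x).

Characteristic equation r² + 8r + 16 = 0 has discriminant (8)² - 4·(16) = 0, so r = -4 is a repeated root.
Hence u_h = (C1 + C2*x)*exp(-4*x).
For the particular solution try u_p = A0 + A1*x. Substituting and matching coefficients of each power of x gives A0 = 1/4, A1 = 1/8, so u_p = 1/4 + x/8.

u = 1/4 + x/8 + C1*exp(-4*x) + C2*x*exp(-4*x)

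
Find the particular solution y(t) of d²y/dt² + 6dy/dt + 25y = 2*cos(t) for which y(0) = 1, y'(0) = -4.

Characteristic equation r² + 6r + 25 = 0 has discriminant (6)² - 4·(25) = -64 < 0, so r = -3 ± 4i.
Hence y_h = C1*cos(4*t)*exp(-3*t) + C2*exp(-3*t)*sin(4*t).
Try y_p = A*cos(t) + B*sin(t). Substituting and equating the coefficients of cos(t) and sin(t) gives A = 4/51, B = 1/51, so y_p = sin(t)/51 + 4*cos(t)/51.
General solution: y = sin(t)/51 + 4*cos(t)/51 + C1*cos(4*t)*exp(-3*t) + C2*exp(-3*t)*sin(4*t).
Apply the initial conditions: y(0) = 4/51 + C1 = 1 and y'(0) = 1/51 - 3*C1 + 4*C2 = -4. Solving gives C1 = 47/51, C2 = -16/51.

y = sin(t)/51 + 4*cos(t)/51 - 16*exp(-3*t)*sin(4*t)/51 + 47*cos(4*t)*exp(-3*t)/51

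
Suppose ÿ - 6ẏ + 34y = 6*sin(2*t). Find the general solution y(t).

Characteristic equation r² - 6r + 34 = 0 has discriminant (-6)² - 4·(34) = -100 < 0, so r = 3 ± 5i.
Hence y_h = C1*cos(5*t)*exp(3*t) + C2*exp(3*t)*sin(5*t).
Try y_p = A*cos(2*t) + B*sin(2*t). Substituting and equating the coefficients of cos(2t) and sin(2t) gives A = 2/29, B = 5/29, so y_p = 2*cos(2*t)/29 + 5*sin(2*t)/29.

y = 2*cos(2*t)/29 + 5*sin(2*t)/29 + C1*cos(5*t)*exp(3*t) + C2*exp(3*t)*sin(5*t)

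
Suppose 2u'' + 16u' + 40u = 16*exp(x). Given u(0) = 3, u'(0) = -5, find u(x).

Divide through by 2: u'' + 8u' + 20u = 8*exp(x).
Characteristic equation r² + 8r + 20 = 0 has discriminant (8)² - 4·(20) = -16 < 0, so r = -4 ± 2i.
Hence u_h = C1*cos(2*x)*exp(-4*x) + C2*exp(-4*x)*sin(2*x).
Try u_p = A*exp(x). Substituting into the equation and dividing by exp(x) gives A = 8/29, so u_p = 8*exp(x)/29.
General solution: u = 8*exp(x)/29 + C1*cos(2*x)*exp(-4*x) + C2*exp(-4*x)*sin(2*x).
Apply the initial conditions: u(0) = 8/29 + C1 = 3 and u'(0) = 8/29 - 4*C1 + 2*C2 = -5. Solving gives C1 = 79/29, C2 = 163/58.

u = 8*exp(x)/29 + 79*cos(2*x)*exp(-4*x)/29 + 163*exp(-4*x)*sin(2*x)/58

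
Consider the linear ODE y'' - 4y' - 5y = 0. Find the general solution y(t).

y = C1*exp(5*t) + C2*exp(-t)

Characteristic equation r² - 4r - 5 = 0 factors as (r - 5)(r + 1) = 0, so r = 5, -1.
Hence y_h = C1*exp(5*t) + C2*exp(-t).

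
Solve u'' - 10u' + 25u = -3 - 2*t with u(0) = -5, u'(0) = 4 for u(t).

Characteristic equation r² - 10r + 25 = 0 has discriminant (-10)² - 4·(25) = 0, so r = 5 is a repeated root.
Hence u_h = (C1 + C2*t)*exp(5*t).
For the particular solution try u_p = A0 + A1*t. Substituting and matching coefficients of each power of t gives A0 = -19/125, A1 = -2/25, so u_p = -19/125 - 2*t/25.
General solution: u = -19/125 - 2*t/25 + C1*exp(5*t) + C2*t*exp(5*t).
Apply the initial conditions: u(0) = -19/125 + C1 = -5 and u'(0) = -2/25 + C2 + 5*C1 = 4. Solving gives C1 = -606/125, C2 = 708/25.

u = -19/125 - 606*exp(5*t)/125 - 2*t/25 + 708*t*exp(5*t)/25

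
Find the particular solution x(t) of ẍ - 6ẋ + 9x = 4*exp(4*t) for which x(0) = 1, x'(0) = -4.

x = -3*exp(3*t) + 4*exp(4*t) - 11*t*exp(3*t)

Characteristic equation r² - 6r + 9 = 0 has discriminant (-6)² - 4·(9) = 0, so r = 3 is a repeated root.
Hence x_h = (C1 + C2*t)*exp(3*t).
Try x_p = A*exp(4*t). Substituting into the equation and dividing by exp(4*t) gives A = 4, so x_p = 4*exp(4*t).
General solution: x = 4*exp(4*t) + C1*exp(3*t) + C2*t*exp(3*t).
Apply the initial conditions: x(0) = 4 + C1 = 1 and x'(0) = 16 + C2 + 3*C1 = -4. Solving gives C1 = -3, C2 = -11.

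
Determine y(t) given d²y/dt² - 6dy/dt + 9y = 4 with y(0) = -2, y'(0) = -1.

Characteristic equation r² - 6r + 9 = 0 has discriminant (-6)² - 4·(9) = 0, so r = 3 is a repeated root.
Hence y_h = (C1 + C2*t)*exp(3*t).
For the particular solution try y_p = A0. Substituting and matching coefficients of each power of t gives A0 = 4/9, so y_p = 4/9.
General solution: y = 4/9 + C1*exp(3*t) + C2*t*exp(3*t).
Apply the initial conditions: y(0) = 4/9 + C1 = -2 and y'(0) = C2 + 3*C1 = -1. Solving gives C1 = -22/9, C2 = 19/3.

y = 4/9 - 22*exp(3*t)/9 + 19*t*exp(3*t)/3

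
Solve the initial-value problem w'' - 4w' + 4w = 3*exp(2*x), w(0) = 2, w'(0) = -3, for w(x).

w = 2*exp(2*x) - 7*x*exp(2*x) + 3*x**2*exp(2*x)/2

Characteristic equation r² - 4r + 4 = 0 has discriminant (-4)² - 4·(4) = 0, so r = 2 is a repeated root.
Hence w_h = (C1 + C2*x)*exp(2*x).
Since exp(2*x) solves the homogeneous equation (r = 2 is a root of multiplicity 2), multiply the trial by x^2. Try w_p = A*x^2*exp(2*x). Substituting into the equation and dividing by exp(2*x) gives A = 3/2, so w_p = 3*x^2*exp(2*x)/2.
General solution: w = C1*exp(2*x) + 3*x^2*exp(2*x)/2 + C2*x*exp(2*x).
Apply the initial conditions: w(0) = C1 = 2 and w'(0) = C2 + 2*C1 = -3. Solving gives C1 = 2, C2 = -7.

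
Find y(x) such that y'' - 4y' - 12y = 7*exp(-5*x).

y = 7*exp(-5*x)/33 + C1*exp(-2*x) + C2*exp(6*x)

Characteristic equation r² - 4r - 12 = 0 factors as (r + 2)(r - 6) = 0, so r = -2, 6.
Hence y_h = C1*exp(-2*x) + C2*exp(6*x).
Try y_p = A*exp(-5*x). Substituting into the equation and dividing by exp(-5*x) gives A = 7/33, so y_p = 7*exp(-5*x)/33.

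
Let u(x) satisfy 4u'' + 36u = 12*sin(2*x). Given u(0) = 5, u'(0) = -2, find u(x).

Divide through by 4: u'' + 9u = 3*sin(2*x).
Characteristic equation r² + 9 = 0 has discriminant (0)² - 4·(9) = -36 < 0, so r = ± 3i.
Hence u_h = C1*cos(3*x) + C2*sin(3*x).
Try u_p = A*cos(2*x) + B*sin(2*x). Substituting and equating the coefficients of cos(2x) and sin(2x) gives A = 0, B = 3/5, so u_p = 3*sin(2*x)/5.
General solution: u = 3*sin(2*x)/5 + C1*cos(3*x) + C2*sin(3*x).
Apply the initial conditions: u(0) = C1 = 5 and u'(0) = 6/5 + 3*C2 = -2. Solving gives C1 = 5, C2 = -16/15.

u = 5*cos(3*x) - 16*sin(3*x)/15 + 3*sin(2*x)/5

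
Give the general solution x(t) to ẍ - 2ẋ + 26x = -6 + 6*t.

Characteristic equation r² - 2r + 26 = 0 has discriminant (-2)² - 4·(26) = -100 < 0, so r = 1 ± 5i.
Hence x_h = C1*cos(5*t)*exp(t) + C2*exp(t)*sin(5*t).
For the particular solution try x_p = A0 + A1*t. Substituting and matching coefficients of each power of t gives A0 = -36/169, A1 = 3/13, so x_p = -36/169 + 3*t/13.

x = -36/169 + 3*t/13 + C1*cos(5*t)*exp(t) + C2*exp(t)*sin(5*t)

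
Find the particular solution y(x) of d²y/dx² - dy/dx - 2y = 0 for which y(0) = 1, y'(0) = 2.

Characteristic equation r² - r - 2 = 0 factors as (r - 2)(r + 1) = 0, so r = 2, -1.
Hence y_h = C1*exp(2*x) + C2*exp(-x).
Apply the initial conditions: y(0) = C1 + C2 = 1 and y'(0) = -C2 + 2*C1 = 2. Solving gives C1 = 1, C2 = 0.

y = exp(2*x)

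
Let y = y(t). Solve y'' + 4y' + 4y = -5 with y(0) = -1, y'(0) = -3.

Characteristic equation r² + 4r + 4 = 0 has discriminant (4)² - 4·(4) = 0, so r = -2 is a repeated root.
Hence y_h = (C1 + C2*t)*exp(-2*t).
For the particular solution try y_p = A0. Substituting and matching coefficients of each power of t gives A0 = -5/4, so y_p = -5/4.
General solution: y = -5/4 + C1*exp(-2*t) + C2*t*exp(-2*t).
Apply the initial conditions: y(0) = -5/4 + C1 = -1 and y'(0) = C2 - 2*C1 = -3. Solving gives C1 = 1/4, C2 = -5/2.

y = -5/4 + exp(-2*t)/4 - 5*t*exp(-2*t)/2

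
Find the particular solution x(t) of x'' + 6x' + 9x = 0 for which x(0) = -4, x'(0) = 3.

x = -4*exp(-3*t) - 9*t*exp(-3*t)

Characteristic equation r² + 6r + 9 = 0 has discriminant (6)² - 4·(9) = 0, so r = -3 is a repeated root.
Hence x_h = (C1 + C2*t)*exp(-3*t).
Apply the initial conditions: x(0) = C1 = -4 and x'(0) = C2 - 3*C1 = 3. Solving gives C1 = -4, C2 = -9.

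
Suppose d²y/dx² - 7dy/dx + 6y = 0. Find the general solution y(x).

Characteristic equation r² - 7r + 6 = 0 factors as (r - 6)(r - 1) = 0, so r = 6, 1.
Hence y_h = C1*exp(6*x) + C2*exp(x).

y = C1*exp(6*x) + C2*exp(x)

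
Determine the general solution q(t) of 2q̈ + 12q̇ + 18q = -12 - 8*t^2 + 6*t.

q = -32/27 - 4*t**2/9 + 25*t/27 + C1*exp(-3*t) + C2*t*exp(-3*t)

Divide through by 2: q'' + 6q' + 9q = -6 - 4*t^2 + 3*t.
Characteristic equation r² + 6r + 9 = 0 has discriminant (6)² - 4·(9) = 0, so r = -3 is a repeated root.
Hence q_h = (C1 + C2*t)*exp(-3*t).
For the particular solution try q_p = A0 + A1*t + A2*t^2. Substituting and matching coefficients of each power of t gives A0 = -32/27, A1 = 25/27, A2 = -4/9, so q_p = -32/27 - 4*t^2/9 + 25*t/27.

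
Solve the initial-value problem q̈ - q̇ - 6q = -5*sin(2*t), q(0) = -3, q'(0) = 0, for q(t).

q = -88*exp(3*t)/65 - 31*exp(-2*t)/20 - 5*cos(2*t)/52 + 25*sin(2*t)/52

Characteristic equation r² - r - 6 = 0 factors as (r + 2)(r - 3) = 0, so r = -2, 3.
Hence q_h = C1*exp(-2*t) + C2*exp(3*t).
Try q_p = A*cos(2*t) + B*sin(2*t). Substituting and equating the coefficients of cos(2t) and sin(2t) gives A = -5/52, B = 25/52, so q_p = -5*cos(2*t)/52 + 25*sin(2*t)/52.
General solution: q = -5*cos(2*t)/52 + 25*sin(2*t)/52 + C1*exp(-2*t) + C2*exp(3*t).
Apply the initial conditions: q(0) = -5/52 + C1 + C2 = -3 and q'(0) = 25/26 - 2*C1 + 3*C2 = 0. Solving gives C1 = -31/20, C2 = -88/65.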